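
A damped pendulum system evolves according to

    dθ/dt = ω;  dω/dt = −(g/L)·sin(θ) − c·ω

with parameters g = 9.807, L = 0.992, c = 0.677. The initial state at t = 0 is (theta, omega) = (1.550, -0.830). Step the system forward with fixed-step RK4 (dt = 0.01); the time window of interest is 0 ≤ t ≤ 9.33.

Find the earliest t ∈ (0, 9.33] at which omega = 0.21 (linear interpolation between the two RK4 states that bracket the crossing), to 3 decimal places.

t = 1.079

t=0.000: state=(1.550, -0.830)
step 1 (dt=0.01): k1=(-0.830, -9.322), k2=(-0.877, -9.290), k3=(-0.876, -9.290), k4=(-0.923, -9.257); state += dt/6·(k1+2k2+2k3+k4)
t=0.010: state=(1.541, -0.923)
t=0.020: state=(1.532, -1.015)
t=0.030: state=(1.521, -1.107)
continuing one RK4 step at a time; state shown every 50 steps (Δt=0.5):
t=0.500: state=(0.200, -3.763)
t=1.000: state=(-1.027, -0.470)
t=1.070: state=(-1.039, 0.134)
next step: t=1.080: state=(-1.037, 0.218) — omega has crossed 0.21
linear interpolation between t=1.070 (0.13353) and t=1.080 (0.21751) → t≈1.079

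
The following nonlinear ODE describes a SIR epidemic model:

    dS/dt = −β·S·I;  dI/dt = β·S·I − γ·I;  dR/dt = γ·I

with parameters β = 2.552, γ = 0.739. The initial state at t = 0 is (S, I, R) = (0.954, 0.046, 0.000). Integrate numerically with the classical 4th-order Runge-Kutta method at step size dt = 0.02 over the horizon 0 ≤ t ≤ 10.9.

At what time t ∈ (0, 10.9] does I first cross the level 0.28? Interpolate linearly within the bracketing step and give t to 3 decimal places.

t = 1.383

t=0.000: state=(0.954, 0.046, 0.000)
step 1 (dt=0.02): k1=(-0.112, 0.078, 0.034), k2=(-0.114, 0.079, 0.035), k3=(-0.114, 0.079, 0.035), k4=(-0.116, 0.080, 0.035); state += dt/6·(k1+2k2+2k3+k4)
t=0.020: state=(0.952, 0.048, 0.001)
t=0.040: state=(0.949, 0.049, 0.001)
t=0.060: state=(0.947, 0.051, 0.002)
continuing one RK4 step at a time; state shown every 25 steps (Δt=0.5):
t=0.500: state=(0.871, 0.102, 0.026)
t=1.000: state=(0.722, 0.197, 0.081)
t=1.380: state=(0.573, 0.279, 0.148)
next step: t=1.400: state=(0.565, 0.283, 0.152) — I has crossed 0.28
linear interpolation between t=1.380 (0.27944) and t=1.400 (0.28345) → t≈1.383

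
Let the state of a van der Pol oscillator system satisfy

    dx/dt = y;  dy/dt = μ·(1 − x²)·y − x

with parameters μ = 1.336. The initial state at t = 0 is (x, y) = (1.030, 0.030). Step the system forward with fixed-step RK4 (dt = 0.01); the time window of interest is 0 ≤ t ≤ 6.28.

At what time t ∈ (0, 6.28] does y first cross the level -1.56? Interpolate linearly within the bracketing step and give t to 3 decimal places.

t = 1.255

t=0.000: state=(1.030, 0.030)
step 1 (dt=0.01): k1=(0.030, -1.032), k2=(0.025, -1.032), k3=(0.025, -1.032), k4=(0.020, -1.032); state += dt/6·(k1+2k2+2k3+k4)
t=0.010: state=(1.030, 0.020)
t=0.020: state=(1.030, 0.009)
t=0.030: state=(1.030, -0.001)
continuing one RK4 step at a time; state shown every 25 steps (Δt=0.25):
t=0.250: state=(1.006, -0.225)
t=0.500: state=(0.918, -0.475)
t=0.750: state=(0.766, -0.746)
t=1.000: state=(0.540, -1.083)
t=1.250: state=(0.214, -1.549)
next step: t=1.260: state=(0.199, -1.571) — y has crossed -1.56
linear interpolation between t=1.250 (-1.54887) and t=1.260 (-1.57089) → t≈1.255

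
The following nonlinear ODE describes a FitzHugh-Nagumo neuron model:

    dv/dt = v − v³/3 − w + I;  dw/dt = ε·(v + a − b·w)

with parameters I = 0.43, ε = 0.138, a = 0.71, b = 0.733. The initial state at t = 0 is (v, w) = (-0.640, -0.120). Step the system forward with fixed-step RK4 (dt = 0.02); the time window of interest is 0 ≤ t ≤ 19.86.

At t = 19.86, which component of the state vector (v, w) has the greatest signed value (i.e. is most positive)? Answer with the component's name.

t=0.000: state=(-0.640, -0.120)
step 1 (dt=0.02): k1=(-0.003, 0.022), k2=(-0.003, 0.022), k3=(-0.003, 0.022), k4=(-0.003, 0.022); state += dt/6·(k1+2k2+2k3+k4)
t=0.020: state=(-0.640, -0.120)
t=0.040: state=(-0.640, -0.119)
t=0.060: state=(-0.640, -0.119)
continuing one RK4 step at a time; state shown every 50 steps (Δt=1):
t=1.000: state=(-0.656, -0.100)
t=2.000: state=(-0.708, -0.086)
t=3.000: state=(-0.804, -0.084)
t=4.000: state=(-0.934, -0.096)
t=5.000: state=(-1.060, -0.125)
t=6.000: state=(-1.140, -0.165)
t=7.000: state=(-1.164, -0.208)
t=8.000: state=(-1.147, -0.247)
t=9.000: state=(-1.104, -0.278)
t=10.000: state=(-1.045, -0.299)
t=11.000: state=(-0.976, -0.309)
t=12.000: state=(-0.898, -0.310)
t=13.000: state=(-0.809, -0.299)
t=14.000: state=(-0.703, -0.276)
t=15.000: state=(-0.563, -0.240)
t=16.000: state=(-0.350, -0.184)
t=17.000: state=(0.056, -0.096)
t=18.000: state=(0.890, 0.065)
t=19.000: state=(1.622, 0.326)
t=19.860: state=(1.689, 0.570)
compare at T: v=1.689, w=0.570

largest component: v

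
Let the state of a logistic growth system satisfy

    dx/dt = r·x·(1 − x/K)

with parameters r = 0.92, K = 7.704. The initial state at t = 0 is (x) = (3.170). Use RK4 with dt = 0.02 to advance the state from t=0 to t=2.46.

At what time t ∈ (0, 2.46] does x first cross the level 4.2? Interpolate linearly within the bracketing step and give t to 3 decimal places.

t=0.000: state=(3.170)
step 1 (dt=0.02): k1=(1.716), k2=(1.719), k3=(1.719), k4=(1.722); state += dt/6·(k1+2k2+2k3+k4)
t=0.020: state=(3.204)
t=0.040: state=(3.239)
t=0.060: state=(3.273)
continuing one RK4 step at a time; state shown every 5 steps (Δt=0.1):
t=0.100: state=(3.343)
t=0.200: state=(3.518)
t=0.300: state=(3.694)
t=0.400: state=(3.872)
t=0.500: state=(4.049)
t=0.580: state=(4.190)
next step: t=0.600: state=(4.225) — x has crossed 4.2
linear interpolation between t=0.580 (4.18958) and t=0.600 (4.22472) → t≈0.586

t = 0.586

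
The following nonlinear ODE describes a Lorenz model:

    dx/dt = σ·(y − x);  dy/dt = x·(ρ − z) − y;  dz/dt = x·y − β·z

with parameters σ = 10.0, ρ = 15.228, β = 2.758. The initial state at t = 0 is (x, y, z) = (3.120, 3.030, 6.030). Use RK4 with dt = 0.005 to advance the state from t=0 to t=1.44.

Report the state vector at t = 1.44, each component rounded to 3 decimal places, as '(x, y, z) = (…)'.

t=0.000: state=(3.120, 3.030, 6.030)
step 1 (dt=0.005): k1=(-0.900, 25.668, -7.177), k2=(-0.236, 25.639, -6.934), k3=(-0.253, 25.652, -6.931), k4=(0.395, 25.636, -6.685); state += dt/6·(k1+2k2+2k3+k4)
t=0.005: state=(3.119, 3.158, 5.995)
t=0.010: state=(3.124, 3.286, 5.963)
t=0.015: state=(3.135, 3.415, 5.934)
continuing one RK4 step at a time; state shown every 10 steps (Δt=0.05):
t=0.050: state=(3.360, 4.338, 5.806)
t=0.100: state=(4.051, 5.810, 5.934)
t=0.150: state=(5.101, 7.525, 6.597)
t=0.200: state=(6.452, 9.392, 8.042)
t=0.250: state=(7.977, 11.045, 10.485)
t=0.300: state=(9.389, 11.807, 13.843)
t=0.350: state=(10.227, 11.009, 17.387)
t=0.400: state=(10.079, 8.696, 19.895)
t=0.450: state=(8.927, 5.864, 20.577)
t=0.500: state=(7.210, 3.600, 19.687)
t=0.550: state=(5.480, 2.289, 18.000)
t=0.600: state=(4.089, 1.745, 16.118)
t=0.650: state=(3.137, 1.658, 14.321)
t=0.700: state=(2.583, 1.813, 12.703)
t=0.750: state=(2.339, 2.110, 11.289)
t=0.800: state=(2.333, 2.524, 10.085)
t=0.850: state=(2.519, 3.067, 9.101)
t=0.900: state=(2.879, 3.773, 8.358)
t=0.950: state=(3.417, 4.680, 7.902)
t=1.000: state=(4.148, 5.813, 7.811)
t=1.050: state=(5.084, 7.159, 8.206)
t=1.100: state=(6.209, 8.609, 9.238)
t=1.150: state=(7.439, 9.896, 11.023)
t=1.200: state=(8.580, 10.581, 13.481)
t=1.250: state=(9.330, 10.226, 16.161)
t=1.300: state=(9.402, 8.767, 18.289)
t=1.350: state=(8.723, 6.721, 19.231)
t=1.400: state=(7.516, 4.825, 18.933)
t=1.440: state=(6.425, 3.730, 18.075)

(x, y, z) = (6.425, 3.730, 18.075)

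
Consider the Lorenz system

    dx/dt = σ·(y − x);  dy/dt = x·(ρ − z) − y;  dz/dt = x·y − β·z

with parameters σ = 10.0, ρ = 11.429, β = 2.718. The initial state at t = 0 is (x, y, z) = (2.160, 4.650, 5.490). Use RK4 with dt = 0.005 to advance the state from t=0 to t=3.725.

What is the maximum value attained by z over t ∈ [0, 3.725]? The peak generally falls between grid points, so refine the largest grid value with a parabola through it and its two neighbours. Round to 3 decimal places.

t=0.000: state=(2.160, 4.650, 5.490)
step 1 (dt=0.005): k1=(24.900, 8.178, -4.878), k2=(24.482, 8.555, -4.510), k3=(24.502, 8.545, -4.515), k4=(24.102, 8.915, -4.149); state += dt/6·(k1+2k2+2k3+k4)
t=0.005: state=(2.282, 4.693, 5.467)
t=0.010: state=(2.401, 4.739, 5.448)
t=0.015: state=(2.516, 4.789, 5.433)
continuing one RK4 step at a time; state shown every 40 steps (Δt=0.2):
t=0.200: state=(6.037, 7.842, 7.547)
t=0.400: state=(7.722, 7.015, 13.638)
t=0.600: state=(4.651, 3.169, 12.445)
t=0.800: state=(3.184, 3.128, 8.866)
t=1.000: state=(4.020, 4.846, 7.298)
t=1.200: state=(6.090, 7.107, 9.157)
t=1.400: state=(6.739, 6.188, 12.537)
t=1.600: state=(4.882, 4.002, 11.639)
t=1.800: state=(4.032, 4.064, 9.310)
t=2.000: state=(4.789, 5.433, 8.602)
t=2.200: state=(6.079, 6.531, 10.264)
t=2.400: state=(6.017, 5.532, 11.836)
t=2.600: state=(4.885, 4.437, 10.901)
t=2.800: state=(4.579, 4.716, 9.530)
t=3.000: state=(5.240, 5.680, 9.490)
t=3.200: state=(5.899, 6.010, 10.722)
t=3.400: state=(5.581, 5.229, 11.267)
t=3.600: state=(4.948, 4.756, 10.480)
t=3.725: state=(4.859, 4.907, 9.948)
largest grid value and its neighbours: z(0.455)=14.14636, z(0.460)=14.15081, z(0.465)=14.14882
parabola through these three points peaks at t≈0.461 with z≈14.15093

max z = 14.151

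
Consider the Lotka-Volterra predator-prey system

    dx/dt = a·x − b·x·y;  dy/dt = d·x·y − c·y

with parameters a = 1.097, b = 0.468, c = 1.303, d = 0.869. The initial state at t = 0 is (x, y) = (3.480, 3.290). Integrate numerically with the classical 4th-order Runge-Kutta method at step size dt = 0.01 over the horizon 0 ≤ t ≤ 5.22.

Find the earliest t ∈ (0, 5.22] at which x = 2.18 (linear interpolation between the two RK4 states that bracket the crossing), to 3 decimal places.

t=0.000: state=(3.480, 3.290)
step 1 (dt=0.01): k1=(-1.541, 5.662), k2=(-1.583, 5.689), k3=(-1.583, 5.689), k4=(-1.626, 5.714); state += dt/6·(k1+2k2+2k3+k4)
t=0.010: state=(3.464, 3.347)
t=0.020: state=(3.447, 3.404)
t=0.030: state=(3.430, 3.462)
continuing one RK4 step at a time; state shown every 20 steps (Δt=0.2):
t=0.200: state=(3.014, 4.477)
t=0.400: state=(2.346, 5.504)
t=0.440: state=(2.208, 5.655)
next step: t=0.450: state=(2.174, 5.689) — x has crossed 2.18
linear interpolation between t=0.440 (2.20807) and t=0.450 (2.17395) → t≈0.448

t = 0.448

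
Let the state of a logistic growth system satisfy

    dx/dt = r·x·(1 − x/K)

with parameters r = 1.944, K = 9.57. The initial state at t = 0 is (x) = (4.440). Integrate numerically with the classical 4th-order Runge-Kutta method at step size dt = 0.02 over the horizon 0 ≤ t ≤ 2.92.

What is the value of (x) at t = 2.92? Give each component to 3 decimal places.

(x) = (9.532)

t=0.000: state=(4.440)
step 1 (dt=0.02): k1=(4.627), k2=(4.633), k3=(4.633), k4=(4.638); state += dt/6·(k1+2k2+2k3+k4)
t=0.020: state=(4.533)
t=0.040: state=(4.626)
t=0.060: state=(4.718)
continuing one RK4 step at a time; state shown every 5 steps (Δt=0.1):
t=0.100: state=(4.904)
t=0.200: state=(5.367)
t=0.300: state=(5.818)
t=0.400: state=(6.251)
t=0.500: state=(6.659)
t=0.600: state=(7.037)
t=0.700: state=(7.382)
t=0.800: state=(7.693)
t=0.900: state=(7.969)
t=1.000: state=(8.212)
t=1.100: state=(8.423)
t=1.200: state=(8.605)
t=1.300: state=(8.761)
t=1.400: state=(8.894)
t=1.500: state=(9.007)
t=1.600: state=(9.101)
t=1.700: state=(9.181)
t=1.800: state=(9.247)
t=1.900: state=(9.303)
t=2.000: state=(9.349)
t=2.100: state=(9.387)
t=2.200: state=(9.419)
t=2.300: state=(9.445)
t=2.400: state=(9.467)
t=2.500: state=(9.485)
t=2.600: state=(9.500)
t=2.700: state=(9.512)
t=2.800: state=(9.522)
t=2.900: state=(9.531)
t=2.920: state=(9.532)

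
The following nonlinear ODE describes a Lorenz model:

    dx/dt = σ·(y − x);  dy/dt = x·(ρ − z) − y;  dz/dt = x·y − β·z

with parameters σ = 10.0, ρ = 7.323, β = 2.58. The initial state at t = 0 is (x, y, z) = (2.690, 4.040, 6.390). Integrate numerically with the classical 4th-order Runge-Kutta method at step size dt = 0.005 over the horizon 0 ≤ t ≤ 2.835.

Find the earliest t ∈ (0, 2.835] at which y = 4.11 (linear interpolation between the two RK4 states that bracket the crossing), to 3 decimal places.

t = 0.230

t=0.000: state=(2.690, 4.040, 6.390)
step 1 (dt=0.005): k1=(13.500, -1.530, -5.619), k2=(13.124, -1.457, -5.456), k3=(13.135, -1.459, -5.461), k4=(12.770, -1.386, -5.303); state += dt/6·(k1+2k2+2k3+k4)
t=0.005: state=(2.756, 4.033, 6.363)
t=0.010: state=(2.818, 4.026, 6.337)
t=0.015: state=(2.877, 4.020, 6.313)
continuing one RK4 step at a time; state shown every 20 steps (Δt=0.1):
t=0.100: state=(3.519, 4.000, 6.063)
t=0.200: state=(3.850, 4.080, 6.005)
t=0.230: state=(3.913, 4.110, 6.017)
next step: t=0.235: state=(3.923, 4.115, 6.020) — y has crossed 4.11
linear interpolation between t=0.230 (4.10996) and t=0.235 (4.11496) → t≈0.230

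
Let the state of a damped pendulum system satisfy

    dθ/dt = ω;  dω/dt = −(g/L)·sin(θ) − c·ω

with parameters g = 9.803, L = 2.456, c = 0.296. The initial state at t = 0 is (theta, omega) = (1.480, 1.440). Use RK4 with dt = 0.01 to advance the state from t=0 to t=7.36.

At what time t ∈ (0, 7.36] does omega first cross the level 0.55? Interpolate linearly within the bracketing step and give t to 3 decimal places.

t=0.000: state=(1.480, 1.440)
step 1 (dt=0.01): k1=(1.440, -4.401), k2=(1.418, -4.397), k3=(1.418, -4.397), k4=(1.396, -4.393); state += dt/6·(k1+2k2+2k3+k4)
t=0.010: state=(1.494, 1.396)
t=0.020: state=(1.508, 1.352)
t=0.030: state=(1.521, 1.308)
t=0.200: state=(1.681, 0.584)
next step: t=0.210: state=(1.687, 0.542) — omega has crossed 0.55
linear interpolation between t=0.200 (0.58367) and t=0.210 (0.54235) → t≈0.208

t = 0.208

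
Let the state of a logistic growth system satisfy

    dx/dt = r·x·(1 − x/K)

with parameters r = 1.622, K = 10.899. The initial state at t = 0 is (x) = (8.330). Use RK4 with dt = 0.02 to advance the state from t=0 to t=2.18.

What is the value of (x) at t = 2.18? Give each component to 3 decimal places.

(x) = (10.802)

t=0.000: state=(8.330)
step 1 (dt=0.02): k1=(3.185), k2=(3.157), k3=(3.158), k4=(3.130); state += dt/6·(k1+2k2+2k3+k4)
t=0.020: state=(8.393)
t=0.040: state=(8.455)
t=0.060: state=(8.516)
continuing one RK4 step at a time; state shown every 5 steps (Δt=0.1):
t=0.100: state=(8.635)
t=0.200: state=(8.912)
t=0.300: state=(9.162)
t=0.400: state=(9.386)
t=0.500: state=(9.585)
t=0.600: state=(9.761)
t=0.700: state=(9.916)
t=0.800: state=(10.052)
t=0.900: state=(10.170)
t=1.000: state=(10.273)
t=1.100: state=(10.362)
t=1.200: state=(10.439)
t=1.300: state=(10.506)
t=1.400: state=(10.563)
t=1.500: state=(10.612)
t=1.600: state=(10.654)
t=1.700: state=(10.690)
t=1.800: state=(10.721)
t=1.900: state=(10.747)
t=2.000: state=(10.769)
t=2.100: state=(10.789)
t=2.180: state=(10.802)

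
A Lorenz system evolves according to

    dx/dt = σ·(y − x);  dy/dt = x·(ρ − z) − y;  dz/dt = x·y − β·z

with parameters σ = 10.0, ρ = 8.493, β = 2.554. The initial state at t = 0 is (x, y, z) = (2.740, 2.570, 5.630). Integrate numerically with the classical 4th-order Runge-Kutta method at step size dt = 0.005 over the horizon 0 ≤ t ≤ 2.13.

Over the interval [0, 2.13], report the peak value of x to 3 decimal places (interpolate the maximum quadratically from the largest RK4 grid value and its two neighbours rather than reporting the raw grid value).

t=0.000: state=(2.740, 2.570, 5.630)
step 1 (dt=0.005): k1=(-1.700, 5.275, -7.337), k2=(-1.526, 5.299, -7.265), k3=(-1.529, 5.300, -7.264), k4=(-1.359, 5.325, -7.192); state += dt/6·(k1+2k2+2k3+k4)
t=0.005: state=(2.732, 2.596, 5.594)
t=0.010: state=(2.726, 2.623, 5.558)
t=0.015: state=(2.722, 2.650, 5.523)
continuing one RK4 step at a time; state shown every 20 steps (Δt=0.1):
t=0.100: state=(2.842, 3.159, 5.058)
t=0.200: state=(3.306, 3.896, 4.874)
t=0.300: state=(3.987, 4.739, 5.174)
t=0.400: state=(4.756, 5.507, 6.009)
t=0.500: state=(5.399, 5.886, 7.252)
t=0.600: state=(5.649, 5.638, 8.473)
t=0.700: state=(5.385, 4.900, 9.150)
t=0.800: state=(4.776, 4.101, 9.097)
t=0.900: state=(4.134, 3.561, 8.533)
t=1.000: state=(3.677, 3.345, 7.781)
t=1.100: state=(3.472, 3.391, 7.076)
t=1.200: state=(3.500, 3.630, 6.554)
t=1.300: state=(3.714, 4.003, 6.289)
t=1.400: state=(4.056, 4.439, 6.322)
t=1.500: state=(4.449, 4.836, 6.648)
t=1.600: state=(4.792, 5.072, 7.187)
t=1.700: state=(4.978, 5.057, 7.770)
t=1.800: state=(4.946, 4.808, 8.191)
t=1.900: state=(4.728, 4.447, 8.321)
t=2.000: state=(4.426, 4.124, 8.170)
t=2.100: state=(4.155, 3.926, 7.842)
t=2.130: state=(4.091, 3.896, 7.729)
largest grid value and its neighbours: x(0.595)=5.64871, x(0.600)=5.64886, x(0.605)=5.64766
parabola through these three points peaks at t≈0.598 with x≈5.64896

max x = 5.649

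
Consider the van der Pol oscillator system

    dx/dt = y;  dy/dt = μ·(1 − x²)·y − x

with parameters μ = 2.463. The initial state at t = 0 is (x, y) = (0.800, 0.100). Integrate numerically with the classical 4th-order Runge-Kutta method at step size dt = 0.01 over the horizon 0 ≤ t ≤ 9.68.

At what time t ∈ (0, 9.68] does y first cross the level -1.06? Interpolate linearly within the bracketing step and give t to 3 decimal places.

t = 0.932

t=0.000: state=(0.800, 0.100)
step 1 (dt=0.01): k1=(0.100, -0.711), k2=(0.096, -0.715), k3=(0.096, -0.715), k4=(0.093, -0.719); state += dt/6·(k1+2k2+2k3+k4)
t=0.010: state=(0.801, 0.093)
t=0.020: state=(0.802, 0.086)
t=0.030: state=(0.803, 0.078)
continuing one RK4 step at a time; state shown every 50 steps (Δt=0.5):
t=0.500: state=(0.746, -0.349)
t=0.930: state=(0.464, -1.055)
next step: t=0.940: state=(0.453, -1.081) — y has crossed -1.06
linear interpolation between t=0.930 (-1.05550) and t=0.940 (-1.08085) → t≈0.932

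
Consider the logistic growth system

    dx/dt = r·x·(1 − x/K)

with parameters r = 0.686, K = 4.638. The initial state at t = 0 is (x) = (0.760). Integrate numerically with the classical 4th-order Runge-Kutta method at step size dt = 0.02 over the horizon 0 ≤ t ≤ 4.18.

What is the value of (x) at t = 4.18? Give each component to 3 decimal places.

(x) = (3.595)

t=0.000: state=(0.760)
step 1 (dt=0.02): k1=(0.436), k2=(0.438), k3=(0.438), k4=(0.440); state += dt/6·(k1+2k2+2k3+k4)
t=0.020: state=(0.769)
t=0.040: state=(0.778)
t=0.060: state=(0.787)
continuing one RK4 step at a time; state shown every 10 steps (Δt=0.2):
t=0.200: state=(0.851)
t=0.400: state=(0.951)
t=0.600: state=(1.059)
t=0.800: state=(1.175)
t=1.000: state=(1.299)
t=1.200: state=(1.431)
t=1.400: state=(1.571)
t=1.600: state=(1.716)
t=1.800: state=(1.867)
t=2.000: state=(2.022)
t=2.200: state=(2.179)
t=2.400: state=(2.338)
t=2.600: state=(2.497)
t=2.800: state=(2.654)
t=3.000: state=(2.808)
t=3.200: state=(2.958)
t=3.400: state=(3.102)
t=3.600: state=(3.239)
t=3.800: state=(3.370)
t=4.000: state=(3.492)
t=4.180: state=(3.595)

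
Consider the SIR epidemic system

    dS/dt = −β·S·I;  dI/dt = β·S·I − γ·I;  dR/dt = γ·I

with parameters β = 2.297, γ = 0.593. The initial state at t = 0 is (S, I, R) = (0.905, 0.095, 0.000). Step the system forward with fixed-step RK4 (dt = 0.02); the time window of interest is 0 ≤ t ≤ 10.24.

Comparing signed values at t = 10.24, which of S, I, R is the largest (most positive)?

t=0.000: state=(0.905, 0.095, 0.000)
step 1 (dt=0.02): k1=(-0.197, 0.141, 0.056), k2=(-0.200, 0.143, 0.057), k3=(-0.200, 0.143, 0.057), k4=(-0.203, 0.144, 0.058); state += dt/6·(k1+2k2+2k3+k4)
t=0.020: state=(0.901, 0.098, 0.001)
t=0.040: state=(0.897, 0.101, 0.002)
t=0.060: state=(0.893, 0.104, 0.004)
continuing one RK4 step at a time; state shown every 25 steps (Δt=0.5):
t=0.500: state=(0.773, 0.186, 0.041)
t=1.000: state=(0.584, 0.303, 0.113)
t=1.500: state=(0.389, 0.393, 0.218)
t=2.000: state=(0.243, 0.418, 0.339)
t=2.500: state=(0.152, 0.388, 0.460)
t=3.000: state=(0.101, 0.332, 0.567)
t=3.500: state=(0.071, 0.272, 0.657)
t=4.000: state=(0.054, 0.217, 0.729)
t=4.500: state=(0.043, 0.171, 0.786)
t=5.000: state=(0.036, 0.133, 0.831)
t=5.500: state=(0.032, 0.103, 0.866)
t=6.000: state=(0.029, 0.079, 0.893)
t=6.500: state=(0.026, 0.061, 0.913)
t=7.000: state=(0.025, 0.046, 0.929)
t=7.500: state=(0.024, 0.035, 0.941)
t=8.000: state=(0.023, 0.027, 0.950)
t=8.500: state=(0.022, 0.021, 0.957)
t=9.000: state=(0.022, 0.016, 0.963)
t=9.500: state=(0.021, 0.012, 0.967)
t=10.000: state=(0.021, 0.009, 0.970)
t=10.240: state=(0.021, 0.008, 0.971)
compare at T: S=0.021, I=0.008, R=0.971

largest component: R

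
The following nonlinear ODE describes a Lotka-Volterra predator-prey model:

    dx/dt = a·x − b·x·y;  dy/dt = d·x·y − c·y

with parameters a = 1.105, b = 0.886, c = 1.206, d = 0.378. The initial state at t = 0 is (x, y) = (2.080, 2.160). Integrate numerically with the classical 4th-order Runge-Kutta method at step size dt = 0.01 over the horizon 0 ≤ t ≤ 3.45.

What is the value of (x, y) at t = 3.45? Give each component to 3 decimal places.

t=0.000: state=(2.080, 2.160)
step 1 (dt=0.01): k1=(-1.682, -0.907), k2=(-1.667, -0.912), k3=(-1.667, -0.912), k4=(-1.652, -0.916); state += dt/6·(k1+2k2+2k3+k4)
t=0.010: state=(2.063, 2.151)
t=0.020: state=(2.047, 2.142)
t=0.030: state=(2.031, 2.132)
continuing one RK4 step at a time; state shown every 20 steps (Δt=0.2):
t=0.200: state=(1.800, 1.964)
t=0.400: state=(1.615, 1.755)
t=0.600: state=(1.503, 1.550)
t=0.800: state=(1.449, 1.361)
t=1.000: state=(1.442, 1.193)
t=1.200: state=(1.475, 1.046)
t=1.400: state=(1.546, 0.921)
t=1.600: state=(1.654, 0.817)
t=1.800: state=(1.799, 0.731)
t=2.000: state=(1.984, 0.662)
t=2.200: state=(2.211, 0.610)
t=2.400: state=(2.485, 0.572)
t=2.600: state=(2.807, 0.549)
t=2.800: state=(3.180, 0.540)
t=3.000: state=(3.602, 0.548)
t=3.200: state=(4.069, 0.576)
t=3.400: state=(4.564, 0.627)
t=3.450: state=(4.689, 0.644)

(x, y) = (4.689, 0.644)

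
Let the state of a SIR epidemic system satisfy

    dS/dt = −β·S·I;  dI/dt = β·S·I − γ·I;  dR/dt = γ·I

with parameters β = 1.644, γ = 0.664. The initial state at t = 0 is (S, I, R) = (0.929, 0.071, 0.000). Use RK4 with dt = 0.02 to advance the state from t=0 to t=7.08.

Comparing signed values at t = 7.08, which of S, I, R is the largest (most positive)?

t=0.000: state=(0.929, 0.071, 0.000)
step 1 (dt=0.02): k1=(-0.108, 0.061, 0.047), k2=(-0.109, 0.062, 0.048), k3=(-0.109, 0.062, 0.048), k4=(-0.110, 0.062, 0.048); state += dt/6·(k1+2k2+2k3+k4)
t=0.020: state=(0.927, 0.072, 0.001)
t=0.040: state=(0.925, 0.073, 0.002)
t=0.060: state=(0.922, 0.075, 0.003)
continuing one RK4 step at a time; state shown every 25 steps (Δt=0.5):
t=0.500: state=(0.864, 0.107, 0.029)
t=1.000: state=(0.778, 0.150, 0.072)
t=1.500: state=(0.674, 0.196, 0.129)
t=2.000: state=(0.565, 0.234, 0.201)
t=2.500: state=(0.461, 0.256, 0.283)
t=3.000: state=(0.373, 0.258, 0.369)
t=3.500: state=(0.303, 0.244, 0.453)
t=4.000: state=(0.250, 0.220, 0.530)
t=4.500: state=(0.211, 0.191, 0.598)
t=5.000: state=(0.183, 0.161, 0.657)
t=5.500: state=(0.162, 0.133, 0.705)
t=6.000: state=(0.147, 0.108, 0.745)
t=6.500: state=(0.136, 0.087, 0.777)
t=7.000: state=(0.127, 0.070, 0.803)
t=7.080: state=(0.126, 0.067, 0.807)
compare at T: S=0.126, I=0.067, R=0.807

largest component: R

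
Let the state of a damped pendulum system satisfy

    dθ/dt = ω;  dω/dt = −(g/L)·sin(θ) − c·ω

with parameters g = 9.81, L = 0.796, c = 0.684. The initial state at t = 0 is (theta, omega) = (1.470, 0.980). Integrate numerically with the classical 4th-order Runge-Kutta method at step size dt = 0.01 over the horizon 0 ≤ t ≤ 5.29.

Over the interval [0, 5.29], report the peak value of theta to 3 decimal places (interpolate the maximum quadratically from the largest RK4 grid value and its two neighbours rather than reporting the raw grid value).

t=0.000: state=(1.470, 0.980)
step 1 (dt=0.01): k1=(0.980, -12.932), k2=(0.915, -12.894), k3=(0.916, -12.893), k4=(0.851, -12.855); state += dt/6·(k1+2k2+2k3+k4)
t=0.010: state=(1.479, 0.851)
t=0.020: state=(1.487, 0.723)
t=0.030: state=(1.494, 0.596)
continuing one RK4 step at a time; state shown every 20 steps (Δt=0.2):
t=0.200: state=(1.418, -1.440)
t=0.400: state=(0.924, -3.379)
t=0.600: state=(0.148, -4.100)
t=0.800: state=(-0.591, -3.022)
t=1.000: state=(-0.994, -0.943)
t=1.200: state=(-0.970, 1.136)
t=1.400: state=(-0.579, 2.624)
t=1.600: state=(0.000, 2.934)
t=1.800: state=(0.505, 1.939)
t=2.000: state=(0.733, 0.301)
t=2.200: state=(0.633, -1.234)
t=2.400: state=(0.284, -2.112)
t=2.600: state=(-0.144, -1.986)
t=2.800: state=(-0.453, -1.014)
t=3.000: state=(-0.530, 0.248)
t=3.200: state=(-0.372, 1.250)
t=3.400: state=(-0.074, 1.603)
t=3.600: state=(0.218, 1.209)
t=3.800: state=(0.378, 0.343)
t=4.000: state=(0.353, -0.557)
t=4.200: state=(0.179, -1.107)
t=4.400: state=(-0.052, -1.105)
t=4.600: state=(-0.230, -0.617)
t=4.800: state=(-0.285, 0.076)
t=5.000: state=(-0.208, 0.648)
t=5.200: state=(-0.050, 0.865)
t=5.290: state=(0.027, 0.825)
largest grid value and its neighbours: theta(0.070)=1.50737, theta(0.080)=1.50770, theta(0.090)=1.50680
parabola through these three points peaks at t≈0.078 with theta≈1.50773

max theta = 1.508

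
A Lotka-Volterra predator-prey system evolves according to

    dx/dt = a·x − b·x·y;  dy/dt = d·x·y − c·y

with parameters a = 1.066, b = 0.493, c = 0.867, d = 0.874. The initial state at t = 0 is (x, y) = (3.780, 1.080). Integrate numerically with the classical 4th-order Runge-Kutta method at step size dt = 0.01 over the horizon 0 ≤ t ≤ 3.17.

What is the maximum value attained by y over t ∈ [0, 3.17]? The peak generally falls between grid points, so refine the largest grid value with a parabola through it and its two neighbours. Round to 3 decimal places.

max y = 8.000

t=0.000: state=(3.780, 1.080)
step 1 (dt=0.01): k1=(2.017, 2.632), k2=(1.998, 2.673), k3=(1.997, 2.674), k4=(1.977, 2.716); state += dt/6·(k1+2k2+2k3+k4)
t=0.010: state=(3.800, 1.107)
t=0.020: state=(3.820, 1.134)
t=0.030: state=(3.839, 1.163)
continuing one RK4 step at a time; state shown every 20 steps (Δt=0.2):
t=0.200: state=(4.072, 1.811)
t=0.400: state=(3.977, 3.099)
t=0.600: state=(3.318, 4.971)
t=0.800: state=(2.286, 6.834)
t=1.000: state=(1.359, 7.867)
t=1.200: state=(0.767, 7.926)
t=1.400: state=(0.445, 7.386)
t=1.600: state=(0.276, 6.604)
t=1.800: state=(0.185, 5.776)
t=2.000: state=(0.135, 4.993)
t=2.200: state=(0.106, 4.286)
t=2.400: state=(0.089, 3.665)
t=2.600: state=(0.078, 3.127)
t=2.800: state=(0.073, 2.664)
t=3.000: state=(0.071, 2.268)
t=3.170: state=(0.071, 1.978)
largest grid value and its neighbours: y(1.100)=7.99887, y(1.110)=7.99989, y(1.120)=7.99892
parabola through these three points peaks at t≈1.110 with y≈7.99989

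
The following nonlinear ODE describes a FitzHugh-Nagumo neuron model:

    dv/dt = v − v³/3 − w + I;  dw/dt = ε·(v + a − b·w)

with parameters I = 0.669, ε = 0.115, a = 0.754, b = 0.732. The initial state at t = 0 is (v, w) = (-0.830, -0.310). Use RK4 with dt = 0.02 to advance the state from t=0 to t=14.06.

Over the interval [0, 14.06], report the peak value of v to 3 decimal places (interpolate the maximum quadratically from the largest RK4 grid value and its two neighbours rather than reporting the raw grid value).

t=0.000: state=(-0.830, -0.310)
step 1 (dt=0.02): k1=(0.340, 0.017), k2=(0.340, 0.018), k3=(0.340, 0.018), k4=(0.341, 0.018); state += dt/6·(k1+2k2+2k3+k4)
t=0.020: state=(-0.823, -0.310)
t=0.040: state=(-0.816, -0.309)
t=0.060: state=(-0.809, -0.309)
continuing one RK4 step at a time; state shown every 25 steps (Δt=0.5):
t=0.500: state=(-0.645, -0.296)
t=1.000: state=(-0.408, -0.272)
t=1.500: state=(-0.067, -0.232)
t=2.000: state=(0.453, -0.170)
t=2.500: state=(1.148, -0.076)
t=3.000: state=(1.689, 0.052)
t=3.500: state=(1.879, 0.194)
t=4.000: state=(1.895, 0.335)
t=4.500: state=(1.861, 0.469)
t=5.000: state=(1.813, 0.596)
t=5.500: state=(1.761, 0.714)
t=6.000: state=(1.708, 0.825)
t=6.500: state=(1.653, 0.928)
t=7.000: state=(1.596, 1.024)
t=7.500: state=(1.538, 1.112)
t=8.000: state=(1.478, 1.194)
t=8.500: state=(1.415, 1.269)
t=9.000: state=(1.349, 1.337)
t=9.500: state=(1.278, 1.398)
t=10.000: state=(1.201, 1.453)
t=10.500: state=(1.117, 1.500)
t=11.000: state=(1.021, 1.541)
t=11.500: state=(0.909, 1.575)
t=12.000: state=(0.770, 1.600)
t=12.500: state=(0.588, 1.615)
t=13.000: state=(0.330, 1.617)
t=13.500: state=(-0.070, 1.601)
t=14.000: state=(-0.693, 1.557)
t=14.060: state=(-0.782, 1.549)
largest grid value and its neighbours: v(3.800)=1.89903, v(3.820)=1.89910, v(3.840)=1.89905
parabola through these three points peaks at t≈3.821 with v≈1.89910

max v = 1.899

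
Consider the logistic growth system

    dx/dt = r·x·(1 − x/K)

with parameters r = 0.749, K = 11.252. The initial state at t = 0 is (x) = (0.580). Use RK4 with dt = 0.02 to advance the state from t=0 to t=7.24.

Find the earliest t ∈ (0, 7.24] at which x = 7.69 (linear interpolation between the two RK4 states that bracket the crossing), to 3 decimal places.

t=0.000: state=(0.580)
step 1 (dt=0.02): k1=(0.412), k2=(0.415), k3=(0.415), k4=(0.418); state += dt/6·(k1+2k2+2k3+k4)
t=0.020: state=(0.588)
t=0.040: state=(0.597)
t=0.060: state=(0.605)
continuing one RK4 step at a time; state shown every 25 steps (Δt=0.5):
t=0.500: state=(0.824)
t=1.000: state=(1.160)
t=1.500: state=(1.611)
t=2.000: state=(2.200)
t=2.500: state=(2.939)
t=3.000: state=(3.820)
t=3.500: state=(4.814)
t=4.000: state=(5.861)
t=4.500: state=(6.893)
t=4.900: state=(7.661)
next step: t=4.920: state=(7.698) — x has crossed 7.69
linear interpolation between t=4.900 (7.66109) and t=4.920 (7.69762) → t≈4.916

t = 4.916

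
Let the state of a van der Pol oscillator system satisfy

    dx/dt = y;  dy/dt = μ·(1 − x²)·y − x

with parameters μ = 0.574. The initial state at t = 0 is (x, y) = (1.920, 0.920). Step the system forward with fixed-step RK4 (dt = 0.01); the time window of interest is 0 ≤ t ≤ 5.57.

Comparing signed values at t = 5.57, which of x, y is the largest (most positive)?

largest component: y

t=0.000: state=(1.920, 0.920)
step 1 (dt=0.01): k1=(0.920, -3.339), k2=(0.903, -3.327), k3=(0.903, -3.327), k4=(0.887, -3.314); state += dt/6·(k1+2k2+2k3+k4)
t=0.010: state=(1.929, 0.887)
t=0.020: state=(1.938, 0.854)
t=0.030: state=(1.946, 0.821)
continuing one RK4 step at a time; state shown every 20 steps (Δt=0.2):
t=0.200: state=(2.041, 0.318)
t=0.400: state=(2.058, -0.124)
t=0.600: state=(2.001, -0.429)
t=0.800: state=(1.893, -0.645)
t=1.000: state=(1.746, -0.815)
t=1.200: state=(1.568, -0.968)
t=1.400: state=(1.359, -1.124)
t=1.600: state=(1.117, -1.297)
t=1.800: state=(0.838, -1.500)
t=2.000: state=(0.515, -1.735)
t=2.200: state=(0.142, -1.990)
t=2.400: state=(-0.279, -2.214)
t=2.600: state=(-0.734, -2.302)
t=2.800: state=(-1.182, -2.127)
t=3.000: state=(-1.565, -1.654)
t=3.200: state=(-1.833, -1.020)
t=3.400: state=(-1.975, -0.423)
t=3.600: state=(-2.011, 0.039)
t=3.800: state=(-1.969, 0.366)
t=4.000: state=(-1.871, 0.600)
t=4.200: state=(-1.732, 0.782)
t=4.400: state=(-1.560, 0.942)
t=4.600: state=(-1.356, 1.102)
t=4.800: state=(-1.118, 1.277)
t=5.000: state=(-0.843, 1.479)
t=5.200: state=(-0.524, 1.712)
t=5.400: state=(-0.157, 1.965)
t=5.570: state=(0.195, 2.162)
compare at T: x=0.195, y=2.162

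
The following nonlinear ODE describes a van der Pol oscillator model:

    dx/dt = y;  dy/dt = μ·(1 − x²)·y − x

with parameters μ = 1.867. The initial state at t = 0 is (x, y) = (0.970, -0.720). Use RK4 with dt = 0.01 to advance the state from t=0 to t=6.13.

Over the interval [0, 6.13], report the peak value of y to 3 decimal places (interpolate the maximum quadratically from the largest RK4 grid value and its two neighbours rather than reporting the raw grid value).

max y = 3.656

t=0.000: state=(0.970, -0.720)
step 1 (dt=0.01): k1=(-0.720, -1.049), k2=(-0.725, -1.056), k3=(-0.725, -1.056), k4=(-0.731, -1.062); state += dt/6·(k1+2k2+2k3+k4)
t=0.010: state=(0.963, -0.731)
t=0.020: state=(0.955, -0.741)
t=0.030: state=(0.948, -0.752)
continuing one RK4 step at a time; state shown every 20 steps (Δt=0.2):
t=0.200: state=(0.803, -0.964)
t=0.400: state=(0.577, -1.323)
t=0.600: state=(0.260, -1.892)
t=0.800: state=(-0.200, -2.742)
t=1.000: state=(-0.832, -3.469)
t=1.200: state=(-1.487, -2.769)
t=1.400: state=(-1.872, -1.110)
t=1.600: state=(-1.984, -0.153)
t=1.800: state=(-1.974, 0.190)
t=2.000: state=(-1.922, 0.309)
t=2.200: state=(-1.855, 0.363)
t=2.400: state=(-1.778, 0.399)
t=2.600: state=(-1.695, 0.433)
t=2.800: state=(-1.605, 0.472)
t=3.000: state=(-1.506, 0.521)
t=3.200: state=(-1.395, 0.584)
t=3.400: state=(-1.271, 0.669)
t=3.600: state=(-1.125, 0.791)
t=3.800: state=(-0.950, 0.973)
t=4.000: state=(-0.729, 1.262)
t=4.200: state=(-0.433, 1.742)
t=4.400: state=(-0.012, 2.525)
t=4.600: state=(0.590, 3.466)
t=4.800: state=(1.305, 3.356)
t=5.000: state=(1.816, 1.649)
t=5.200: state=(1.999, 0.357)
t=5.400: state=(2.014, -0.126)
t=5.600: state=(1.970, -0.283)
t=5.800: state=(1.907, -0.344)
t=6.000: state=(1.834, -0.380)
t=6.130: state=(1.783, -0.400)
largest grid value and its neighbours: y(4.680)=3.65106, y(4.690)=3.65570, y(4.700)=3.65542
parabola through these three points peaks at t≈4.694 with y≈3.65618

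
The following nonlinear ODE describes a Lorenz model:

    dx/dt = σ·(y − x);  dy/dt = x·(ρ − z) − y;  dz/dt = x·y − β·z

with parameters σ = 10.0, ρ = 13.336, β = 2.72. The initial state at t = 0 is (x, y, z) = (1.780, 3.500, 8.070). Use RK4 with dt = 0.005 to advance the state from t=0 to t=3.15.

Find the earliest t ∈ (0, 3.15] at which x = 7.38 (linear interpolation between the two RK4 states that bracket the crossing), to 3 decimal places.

t = 0.337

t=0.000: state=(1.780, 3.500, 8.070)
step 1 (dt=0.005): k1=(17.200, 5.873, -15.720), k2=(16.917, 6.157, -15.436), k3=(16.931, 6.151, -15.439), k4=(16.661, 6.432, -15.157); state += dt/6·(k1+2k2+2k3+k4)
t=0.005: state=(1.865, 3.531, 7.993)
t=0.010: state=(1.947, 3.564, 7.918)
t=0.015: state=(2.026, 3.601, 7.847)
continuing one RK4 step at a time; state shown every 40 steps (Δt=0.2):
t=0.200: state=(4.767, 6.527, 7.339)
t=0.335: state=(7.343, 9.127, 10.712)
next step: t=0.340: state=(7.431, 9.174, 10.903) — x has crossed 7.38
linear interpolation between t=0.335 (7.34332) and t=0.340 (7.43149) → t≈0.337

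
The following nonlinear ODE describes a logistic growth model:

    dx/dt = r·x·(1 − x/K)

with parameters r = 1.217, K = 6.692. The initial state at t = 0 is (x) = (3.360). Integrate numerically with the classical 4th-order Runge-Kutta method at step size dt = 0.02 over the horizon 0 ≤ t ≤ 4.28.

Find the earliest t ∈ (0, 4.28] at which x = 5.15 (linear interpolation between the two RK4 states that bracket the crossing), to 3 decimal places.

t=0.000: state=(3.360)
step 1 (dt=0.02): k1=(2.036), k2=(2.036), k3=(2.036), k4=(2.035); state += dt/6·(k1+2k2+2k3+k4)
t=0.020: state=(3.401)
t=0.040: state=(3.441)
t=0.060: state=(3.482)
continuing one RK4 step at a time; state shown every 10 steps (Δt=0.2):
t=0.200: state=(3.765)
t=0.400: state=(4.158)
t=0.600: state=(4.528)
t=0.800: state=(4.868)
t=0.980: state=(5.144)
next step: t=1.000: state=(5.173) — x has crossed 5.15
linear interpolation between t=0.980 (5.14419) and t=1.000 (5.17296) → t≈0.984

t = 0.984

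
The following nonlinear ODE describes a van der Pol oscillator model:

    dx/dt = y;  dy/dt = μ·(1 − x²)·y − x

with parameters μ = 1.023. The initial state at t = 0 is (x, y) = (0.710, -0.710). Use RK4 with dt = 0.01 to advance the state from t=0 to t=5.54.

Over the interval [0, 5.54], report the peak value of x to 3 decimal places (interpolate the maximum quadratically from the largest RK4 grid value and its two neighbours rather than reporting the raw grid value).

max x = 1.999

t=0.000: state=(0.710, -0.710)
step 1 (dt=0.01): k1=(-0.710, -1.070), k2=(-0.715, -1.073), k3=(-0.715, -1.073), k4=(-0.721, -1.076); state += dt/6·(k1+2k2+2k3+k4)
t=0.010: state=(0.703, -0.721)
t=0.020: state=(0.696, -0.732)
t=0.030: state=(0.688, -0.742)
continuing one RK4 step at a time; state shown every 20 steps (Δt=0.2):
t=0.200: state=(0.546, -0.938)
t=0.400: state=(0.332, -1.202)
t=0.600: state=(0.062, -1.506)
t=0.800: state=(-0.271, -1.820)
t=1.000: state=(-0.659, -2.035)
t=1.200: state=(-1.065, -1.963)
t=1.400: state=(-1.418, -1.513)
t=1.600: state=(-1.657, -0.868)
t=1.800: state=(-1.771, -0.298)
t=2.000: state=(-1.788, 0.098)
t=2.200: state=(-1.742, 0.351)
t=2.400: state=(-1.654, 0.521)
t=2.600: state=(-1.536, 0.654)
t=2.800: state=(-1.392, 0.779)
t=3.000: state=(-1.223, 0.918)
t=3.200: state=(-1.023, 1.089)
t=3.400: state=(-0.784, 1.314)
t=3.600: state=(-0.492, 1.618)
t=3.800: state=(-0.131, 2.011)
t=4.000: state=(0.315, 2.439)
t=4.200: state=(0.832, 2.668)
t=4.400: state=(1.344, 2.341)
t=4.600: state=(1.732, 1.484)
t=4.800: state=(1.938, 0.615)
t=5.000: state=(1.998, 0.042)
t=5.200: state=(1.972, -0.276)
t=5.400: state=(1.897, -0.454)
t=5.540: state=(1.827, -0.539)
largest grid value and its neighbours: x(5.010)=1.99869, x(5.020)=1.99879, x(5.030)=1.99869
parabola through these three points peaks at t≈5.020 with x≈1.99879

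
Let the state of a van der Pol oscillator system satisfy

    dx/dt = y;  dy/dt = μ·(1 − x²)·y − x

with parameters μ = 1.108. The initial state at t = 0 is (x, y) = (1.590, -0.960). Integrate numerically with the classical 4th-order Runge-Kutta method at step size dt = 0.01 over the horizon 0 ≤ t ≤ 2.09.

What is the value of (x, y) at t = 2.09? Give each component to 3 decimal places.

(x, y) = (-1.999, -0.473)

t=0.000: state=(1.590, -0.960)
step 1 (dt=0.01): k1=(-0.960, 0.035), k2=(-0.960, 0.024), k3=(-0.960, 0.024), k4=(-0.960, 0.012); state += dt/6·(k1+2k2+2k3+k4)
t=0.010: state=(1.580, -0.960)
t=0.020: state=(1.571, -0.960)
t=0.030: state=(1.561, -0.960)
continuing one RK4 step at a time; state shown every 10 steps (Δt=0.1):
t=0.100: state=(1.494, -0.967)
t=0.200: state=(1.396, -0.994)
t=0.300: state=(1.294, -1.037)
t=0.400: state=(1.188, -1.097)
t=0.500: state=(1.074, -1.175)
t=0.600: state=(0.952, -1.273)
t=0.700: state=(0.819, -1.393)
t=0.800: state=(0.673, -1.540)
t=0.900: state=(0.510, -1.716)
t=1.000: state=(0.328, -1.923)
t=1.100: state=(0.125, -2.159)
t=1.200: state=(-0.104, -2.413)
t=1.300: state=(-0.358, -2.654)
t=1.400: state=(-0.633, -2.833)
t=1.500: state=(-0.920, -2.880)
t=1.600: state=(-1.202, -2.732)
t=1.700: state=(-1.459, -2.378)
t=1.800: state=(-1.673, -1.876)
t=1.900: state=(-1.833, -1.332)
t=2.000: state=(-1.941, -0.837)
t=2.090: state=(-1.999, -0.473)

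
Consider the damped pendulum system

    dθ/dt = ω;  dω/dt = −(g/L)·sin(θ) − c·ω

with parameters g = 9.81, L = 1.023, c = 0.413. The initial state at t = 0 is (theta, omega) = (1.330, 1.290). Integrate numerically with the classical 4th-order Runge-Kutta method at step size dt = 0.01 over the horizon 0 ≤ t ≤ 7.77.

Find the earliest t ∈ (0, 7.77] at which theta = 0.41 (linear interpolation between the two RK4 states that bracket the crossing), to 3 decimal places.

t=0.000: state=(1.330, 1.290)
step 1 (dt=0.01): k1=(1.290, -9.846), k2=(1.241, -9.840), k3=(1.241, -9.839), k4=(1.192, -9.833); state += dt/6·(k1+2k2+2k3+k4)
t=0.010: state=(1.342, 1.192)
t=0.020: state=(1.354, 1.093)
t=0.030: state=(1.364, 0.995)
continuing one RK4 step at a time; state shown every 50 steps (Δt=0.5):
t=0.500: state=(0.826, -3.002)
t=0.620: state=(0.431, -3.516)
next step: t=0.630: state=(0.396, -3.540) — theta has crossed 0.41
linear interpolation between t=0.620 (0.43116) and t=0.630 (0.39588) → t≈0.626

t = 0.626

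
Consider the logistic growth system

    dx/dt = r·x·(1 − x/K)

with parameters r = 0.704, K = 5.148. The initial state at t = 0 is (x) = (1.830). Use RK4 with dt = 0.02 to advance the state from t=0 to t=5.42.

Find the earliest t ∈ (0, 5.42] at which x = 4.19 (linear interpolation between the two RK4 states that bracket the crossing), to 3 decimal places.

t = 2.941

t=0.000: state=(1.830)
step 1 (dt=0.02): k1=(0.830), k2=(0.832), k3=(0.832), k4=(0.834); state += dt/6·(k1+2k2+2k3+k4)
t=0.020: state=(1.847)
t=0.040: state=(1.863)
t=0.060: state=(1.880)
continuing one RK4 step at a time; state shown every 10 steps (Δt=0.2):
t=0.200: state=(1.999)
t=0.400: state=(2.174)
t=0.600: state=(2.352)
t=0.800: state=(2.533)
t=1.000: state=(2.714)
t=1.200: state=(2.894)
t=1.400: state=(3.070)
t=1.600: state=(3.242)
t=1.800: state=(3.408)
t=2.000: state=(3.566)
t=2.200: state=(3.716)
t=2.400: state=(3.857)
t=2.600: state=(3.988)
t=2.800: state=(4.110)
t=2.940: state=(4.189)
next step: t=2.960: state=(4.200) — x has crossed 4.19
linear interpolation between t=2.940 (4.18930) and t=2.960 (4.20024) → t≈2.941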